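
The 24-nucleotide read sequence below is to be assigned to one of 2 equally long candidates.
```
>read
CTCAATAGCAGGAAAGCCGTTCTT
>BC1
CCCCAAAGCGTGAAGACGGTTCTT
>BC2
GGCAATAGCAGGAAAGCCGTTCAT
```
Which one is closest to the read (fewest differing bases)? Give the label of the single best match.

Hamming distances to read — BC1: 8; BC2: 3.
Smallest is BC2 with 3 mismatches.

BC2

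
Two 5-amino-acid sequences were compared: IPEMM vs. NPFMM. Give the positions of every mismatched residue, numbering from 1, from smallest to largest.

1, 3

Scanning 1-based: 1: I/N; 3: E/F.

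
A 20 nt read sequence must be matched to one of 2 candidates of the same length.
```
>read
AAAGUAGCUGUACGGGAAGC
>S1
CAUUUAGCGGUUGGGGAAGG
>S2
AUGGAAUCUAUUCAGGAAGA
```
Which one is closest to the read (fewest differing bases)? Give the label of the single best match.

Hamming distances to read — S1: 7; S2: 8.
Smallest is S1 with 7 mismatches.

S1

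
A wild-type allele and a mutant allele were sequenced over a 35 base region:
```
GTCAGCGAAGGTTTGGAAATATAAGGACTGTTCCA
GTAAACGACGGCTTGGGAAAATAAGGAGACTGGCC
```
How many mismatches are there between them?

Comparing position by position, 12 positions differ: 3 (C/A), 5 (G/A), 9 (A/C), 12 (T/C), 17 (A/G), 20 (T/A), 28 (C/G), 29 (T/A), 30 (G/C), 32 (T/G), 33 (C/G), 35 (A/C).

12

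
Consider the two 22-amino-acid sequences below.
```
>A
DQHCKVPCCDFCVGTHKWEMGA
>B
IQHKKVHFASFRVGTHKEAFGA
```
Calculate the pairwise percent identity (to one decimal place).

10 positions differ (1, 4, 7, 8, 9, 10, 12, 18, 19, 20), so 12 of 22 match: 12/22 = 54.55%.

54.5%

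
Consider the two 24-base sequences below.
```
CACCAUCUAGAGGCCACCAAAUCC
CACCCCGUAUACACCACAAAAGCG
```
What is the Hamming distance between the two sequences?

9

Comparing position by position, 9 bases differ: 5 (A/C), 6 (U/C), 7 (C/G), 10 (G/U), 12 (G/C), 13 (G/A), 18 (C/A), 22 (U/G), 24 (C/G).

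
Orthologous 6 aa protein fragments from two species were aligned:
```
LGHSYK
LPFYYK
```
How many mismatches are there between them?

The sequences differ at positions 2, 3, 4 (1-based) — 3 in total.

3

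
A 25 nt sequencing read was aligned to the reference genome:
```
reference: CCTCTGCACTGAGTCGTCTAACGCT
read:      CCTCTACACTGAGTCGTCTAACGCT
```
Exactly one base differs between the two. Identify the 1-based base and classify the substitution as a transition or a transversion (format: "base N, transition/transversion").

Base 6 changes G→A. G is a purine and A is a purine, so this is a transition.

base 6, transition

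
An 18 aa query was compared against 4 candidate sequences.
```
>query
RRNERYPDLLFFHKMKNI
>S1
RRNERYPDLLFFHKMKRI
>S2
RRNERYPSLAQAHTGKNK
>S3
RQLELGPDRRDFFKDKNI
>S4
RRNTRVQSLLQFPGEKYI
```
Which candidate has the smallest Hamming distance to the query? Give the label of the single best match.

S1

S1 differs at 1 residue; S2 differs at 7 residues; S3 differs at 9 residues; S4 differs at 9 residues. The closest is S1.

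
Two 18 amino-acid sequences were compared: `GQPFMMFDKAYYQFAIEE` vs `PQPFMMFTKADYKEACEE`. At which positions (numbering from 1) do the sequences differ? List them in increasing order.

1, 8, 11, 13, 14, 16

Scanning 1-based: 1: G/P; 8: D/T; 11: Y/D; 13: Q/K; 14: F/E; 16: I/C.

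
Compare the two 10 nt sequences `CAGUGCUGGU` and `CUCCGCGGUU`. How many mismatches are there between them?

5

Mismatches (1-based): position 2: A→U; position 3: G→C; position 4: U→C; position 7: U→G; position 9: G→U.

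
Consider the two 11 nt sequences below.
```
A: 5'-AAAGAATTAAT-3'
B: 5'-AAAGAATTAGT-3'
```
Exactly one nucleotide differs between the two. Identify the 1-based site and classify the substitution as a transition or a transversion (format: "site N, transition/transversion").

The sequences differ only at site 10: A→G (purine→purine), a transition.

site 10, transition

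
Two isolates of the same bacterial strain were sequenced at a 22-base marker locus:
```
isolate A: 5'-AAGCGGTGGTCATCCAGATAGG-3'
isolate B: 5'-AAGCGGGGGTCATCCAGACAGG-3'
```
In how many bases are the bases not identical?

Comparing position by position, 2 bases differ: 7 (T/G), 19 (T/C).

2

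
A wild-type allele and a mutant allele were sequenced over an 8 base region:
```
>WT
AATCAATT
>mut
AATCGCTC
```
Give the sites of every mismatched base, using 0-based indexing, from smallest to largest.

4, 5, 7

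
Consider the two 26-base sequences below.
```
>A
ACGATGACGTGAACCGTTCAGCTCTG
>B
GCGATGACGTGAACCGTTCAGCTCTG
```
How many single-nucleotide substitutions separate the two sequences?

1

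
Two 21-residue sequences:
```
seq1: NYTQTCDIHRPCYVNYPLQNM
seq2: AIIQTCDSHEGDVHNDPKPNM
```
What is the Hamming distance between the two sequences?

12

Comparing position by position, 12 positions differ: 1 (N/A), 2 (Y/I), 3 (T/I), 8 (I/S), 10 (R/E), 11 (P/G), 12 (C/D), 13 (Y/V), 14 (V/H), 16 (Y/D), 18 (L/K), 19 (Q/P).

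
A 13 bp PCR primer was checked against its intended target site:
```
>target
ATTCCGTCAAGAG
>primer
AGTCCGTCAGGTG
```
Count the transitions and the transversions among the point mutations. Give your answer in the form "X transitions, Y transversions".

Mismatches (1-based):
site 2: T→G (pyrimidine→purine, transversion)
site 10: A→G (purine→purine, transition)
site 12: A→T (purine→pyrimidine, transversion)

1 transition, 2 transversions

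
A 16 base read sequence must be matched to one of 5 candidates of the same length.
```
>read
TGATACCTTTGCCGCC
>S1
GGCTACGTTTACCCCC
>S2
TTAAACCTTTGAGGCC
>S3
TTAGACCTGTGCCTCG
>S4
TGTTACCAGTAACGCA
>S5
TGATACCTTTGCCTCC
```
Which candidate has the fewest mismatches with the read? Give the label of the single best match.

Hamming distances to read — S1: 5; S2: 4; S3: 5; S4: 6; S5: 1.
Smallest is S5 with 1 mismatch.

S5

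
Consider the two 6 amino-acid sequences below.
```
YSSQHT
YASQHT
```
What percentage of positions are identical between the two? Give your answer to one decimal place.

Mismatch at position 2 (1-based): 1 of 6.
Identical positions: 5/6 = 83.33% → 83.3%.

83.3%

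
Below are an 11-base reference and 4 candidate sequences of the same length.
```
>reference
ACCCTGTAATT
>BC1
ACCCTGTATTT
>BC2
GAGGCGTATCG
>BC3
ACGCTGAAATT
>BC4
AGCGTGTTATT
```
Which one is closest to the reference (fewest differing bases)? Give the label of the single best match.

BC1

BC1 differs at 1 base; BC2 differs at 8 bases; BC3 differs at 2 bases; BC4 differs at 3 bases. The closest is BC1.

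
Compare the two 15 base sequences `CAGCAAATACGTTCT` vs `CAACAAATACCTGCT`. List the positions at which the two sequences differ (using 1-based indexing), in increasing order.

3, 11, 13

Scanning 1-based: 3: G/A; 11: G/C; 13: T/G.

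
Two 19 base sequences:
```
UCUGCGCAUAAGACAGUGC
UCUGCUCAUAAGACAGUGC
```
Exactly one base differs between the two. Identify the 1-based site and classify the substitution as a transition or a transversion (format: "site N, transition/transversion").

Site 6 changes G→U. G is a purine and U is a pyrimidine, so this is a transversion.

site 6, transversion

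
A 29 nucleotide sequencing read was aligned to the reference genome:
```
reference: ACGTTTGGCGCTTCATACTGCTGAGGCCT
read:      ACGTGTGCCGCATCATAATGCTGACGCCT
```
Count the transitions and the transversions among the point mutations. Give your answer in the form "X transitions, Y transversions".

0 transitions, 5 transversions

Transitions (purine↔purine or pyrimidine↔pyrimidine): none.
Transversions (purine↔pyrimidine): 5 T→G, 8 G→C, 12 T→A, 18 C→A, 25 G→C.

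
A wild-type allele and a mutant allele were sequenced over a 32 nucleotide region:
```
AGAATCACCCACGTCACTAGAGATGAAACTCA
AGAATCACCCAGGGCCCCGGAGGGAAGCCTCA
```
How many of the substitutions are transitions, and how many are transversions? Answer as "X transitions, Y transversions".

5 transitions, 5 transversions

Mismatches (1-based):
position 12: C→G (pyrimidine→purine, transversion)
position 14: T→G (pyrimidine→purine, transversion)
position 16: A→C (purine→pyrimidine, transversion)
position 18: T→C (pyrimidine→pyrimidine, transition)
position 19: A→G (purine→purine, transition)
position 23: A→G (purine→purine, transition)
position 24: T→G (pyrimidine→purine, transversion)
position 25: G→A (purine→purine, transition)
position 27: A→G (purine→purine, transition)
position 28: A→C (purine→pyrimidine, transversion)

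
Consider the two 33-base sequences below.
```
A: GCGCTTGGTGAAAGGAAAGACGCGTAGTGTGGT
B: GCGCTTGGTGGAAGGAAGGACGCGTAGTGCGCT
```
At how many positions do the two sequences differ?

The sequences differ at positions 11, 18, 30, 32 (1-based) — 4 in total.

4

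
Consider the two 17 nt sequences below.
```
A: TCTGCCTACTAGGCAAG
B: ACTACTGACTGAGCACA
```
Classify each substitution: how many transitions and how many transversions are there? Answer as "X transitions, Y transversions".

Transitions (purine↔purine or pyrimidine↔pyrimidine): 4 G→A, 6 C→T, 11 A→G, 12 G→A, 17 G→A.
Transversions (purine↔pyrimidine): 1 T→A, 7 T→G, 16 A→C.

5 transitions, 3 transversions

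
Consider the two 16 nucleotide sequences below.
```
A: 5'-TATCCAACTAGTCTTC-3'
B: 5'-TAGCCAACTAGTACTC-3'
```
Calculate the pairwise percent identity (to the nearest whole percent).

Mismatches at positions 3, 13, 14 (1-based): 3 of 16.
Identical positions: 13/16 = 81.25% → 81%.

81%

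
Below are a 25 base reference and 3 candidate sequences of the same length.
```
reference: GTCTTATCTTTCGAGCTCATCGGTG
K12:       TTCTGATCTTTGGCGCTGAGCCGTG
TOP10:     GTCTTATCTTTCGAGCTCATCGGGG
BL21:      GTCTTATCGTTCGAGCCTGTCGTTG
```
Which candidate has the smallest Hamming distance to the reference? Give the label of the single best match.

TOP10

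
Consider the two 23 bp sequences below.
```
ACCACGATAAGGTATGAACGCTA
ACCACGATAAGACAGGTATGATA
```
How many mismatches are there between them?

6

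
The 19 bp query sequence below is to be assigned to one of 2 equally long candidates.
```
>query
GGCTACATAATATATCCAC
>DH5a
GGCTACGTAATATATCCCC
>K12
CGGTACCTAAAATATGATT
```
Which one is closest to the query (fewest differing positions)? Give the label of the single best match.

DH5a differs at 2 positions; K12 differs at 8 positions. The closest is DH5a.

DH5a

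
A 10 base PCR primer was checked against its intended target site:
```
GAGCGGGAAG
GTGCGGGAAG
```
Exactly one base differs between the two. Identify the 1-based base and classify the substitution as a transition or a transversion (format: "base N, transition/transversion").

The sequences differ only at base 2: A→T (purine→pyrimidine), a transversion.

base 2, transversion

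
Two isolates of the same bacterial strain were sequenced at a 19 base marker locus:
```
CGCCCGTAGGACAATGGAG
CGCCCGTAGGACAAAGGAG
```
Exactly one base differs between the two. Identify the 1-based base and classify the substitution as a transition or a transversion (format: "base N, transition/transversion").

The sequences differ only at base 15: T→A (pyrimidine→purine), a transversion.

base 15, transversion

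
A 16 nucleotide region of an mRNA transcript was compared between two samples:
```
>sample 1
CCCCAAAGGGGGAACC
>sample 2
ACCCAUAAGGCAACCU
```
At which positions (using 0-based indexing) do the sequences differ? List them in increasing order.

Scanning 0-based: 0: C/A; 5: A/U; 7: G/A; 10: G/C; 11: G/A; 13: A/C; 15: C/U.

0, 5, 7, 10, 11, 13, 15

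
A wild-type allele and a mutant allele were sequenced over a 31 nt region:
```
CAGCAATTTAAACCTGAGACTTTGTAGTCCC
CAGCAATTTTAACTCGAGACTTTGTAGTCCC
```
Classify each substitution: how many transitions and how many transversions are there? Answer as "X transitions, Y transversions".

2 transitions, 1 transversion

Transitions (purine↔purine or pyrimidine↔pyrimidine): 14 C→T, 15 T→C.
Transversions (purine↔pyrimidine): 10 A→T.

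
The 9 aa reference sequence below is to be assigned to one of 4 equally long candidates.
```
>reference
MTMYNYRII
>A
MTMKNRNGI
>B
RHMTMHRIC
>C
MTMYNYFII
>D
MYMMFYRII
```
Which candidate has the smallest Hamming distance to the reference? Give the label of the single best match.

A differs at 4 residues; B differs at 6 residues; C differs at 1 residue; D differs at 3 residues. The closest is C.

C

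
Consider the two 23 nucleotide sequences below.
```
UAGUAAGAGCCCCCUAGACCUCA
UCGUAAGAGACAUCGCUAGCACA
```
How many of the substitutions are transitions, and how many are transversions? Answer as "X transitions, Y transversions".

1 transition, 8 transversions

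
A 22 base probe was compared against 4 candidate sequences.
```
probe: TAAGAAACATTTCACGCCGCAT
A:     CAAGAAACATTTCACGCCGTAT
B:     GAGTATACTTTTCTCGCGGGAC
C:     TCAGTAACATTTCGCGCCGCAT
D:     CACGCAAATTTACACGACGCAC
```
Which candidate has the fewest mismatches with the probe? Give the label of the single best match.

A differs at 2 sites; B differs at 9 sites; C differs at 3 sites; D differs at 8 sites. The closest is A.

A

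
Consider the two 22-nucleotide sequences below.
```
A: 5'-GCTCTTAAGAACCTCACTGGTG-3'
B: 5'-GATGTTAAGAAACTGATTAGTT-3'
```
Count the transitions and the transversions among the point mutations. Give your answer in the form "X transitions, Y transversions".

2 transitions, 5 transversions

Transitions (purine↔purine or pyrimidine↔pyrimidine): 17 C→T, 19 G→A.
Transversions (purine↔pyrimidine): 2 C→A, 4 C→G, 12 C→A, 15 C→G, 22 G→T.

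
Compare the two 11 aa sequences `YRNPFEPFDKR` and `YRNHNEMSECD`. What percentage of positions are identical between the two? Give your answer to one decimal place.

7 positions differ (4, 5, 7, 8, 9, 10, 11), so 4 of 11 match: 4/11 = 36.36%.

36.4%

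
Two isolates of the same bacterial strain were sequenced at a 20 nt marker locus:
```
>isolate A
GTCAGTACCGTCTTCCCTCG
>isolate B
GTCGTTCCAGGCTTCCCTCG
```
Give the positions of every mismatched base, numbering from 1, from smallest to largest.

Differences at position 4 (A→G), position 5 (G→T), position 7 (A→C), position 9 (C→A), position 11 (T→G).

4, 5, 7, 9, 11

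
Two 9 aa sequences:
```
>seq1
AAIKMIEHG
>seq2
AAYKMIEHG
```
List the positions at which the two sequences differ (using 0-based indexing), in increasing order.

2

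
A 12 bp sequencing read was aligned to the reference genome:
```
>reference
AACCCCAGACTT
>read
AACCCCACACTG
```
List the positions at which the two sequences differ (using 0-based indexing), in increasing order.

Scanning 0-based: 7: G/C; 11: T/G.

7, 11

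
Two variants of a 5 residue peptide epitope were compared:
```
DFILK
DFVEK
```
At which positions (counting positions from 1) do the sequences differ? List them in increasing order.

Scanning 1-based: 3: I/V; 4: L/E.

3, 4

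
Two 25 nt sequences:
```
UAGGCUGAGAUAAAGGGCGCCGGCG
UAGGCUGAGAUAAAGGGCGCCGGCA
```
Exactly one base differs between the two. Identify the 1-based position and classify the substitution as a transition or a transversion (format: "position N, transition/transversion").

The sequences differ only at position 25: G→A (purine→purine), a transition.

position 25, transition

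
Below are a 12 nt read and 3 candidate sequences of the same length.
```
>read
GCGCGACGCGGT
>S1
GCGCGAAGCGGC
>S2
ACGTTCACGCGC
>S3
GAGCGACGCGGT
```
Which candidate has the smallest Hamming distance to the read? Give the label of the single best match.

S3

Hamming distances to read — S1: 2; S2: 9; S3: 1.
Smallest is S3 with 1 mismatch.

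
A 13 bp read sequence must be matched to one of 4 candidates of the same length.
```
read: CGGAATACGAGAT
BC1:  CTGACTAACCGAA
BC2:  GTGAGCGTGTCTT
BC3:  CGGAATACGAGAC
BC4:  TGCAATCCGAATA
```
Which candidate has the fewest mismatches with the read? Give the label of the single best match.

BC3

Hamming distances to read — BC1: 6; BC2: 9; BC3: 1; BC4: 6.
Smallest is BC3 with 1 mismatch.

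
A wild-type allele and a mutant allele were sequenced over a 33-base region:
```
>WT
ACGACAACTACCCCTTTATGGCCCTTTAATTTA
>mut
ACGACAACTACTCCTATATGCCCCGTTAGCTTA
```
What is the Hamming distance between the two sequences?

6

The sequences differ at sites 12, 16, 21, 25, 29, 30 (1-based) — 6 in total.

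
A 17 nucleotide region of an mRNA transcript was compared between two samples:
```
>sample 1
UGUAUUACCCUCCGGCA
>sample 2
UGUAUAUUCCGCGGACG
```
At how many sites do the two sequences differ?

7

The sequences differ at sites 6, 7, 8, 11, 13, 15, 17 (1-based) — 7 in total.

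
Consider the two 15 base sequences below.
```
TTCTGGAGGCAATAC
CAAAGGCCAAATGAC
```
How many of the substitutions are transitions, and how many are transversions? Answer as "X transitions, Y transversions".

2 transitions, 8 transversions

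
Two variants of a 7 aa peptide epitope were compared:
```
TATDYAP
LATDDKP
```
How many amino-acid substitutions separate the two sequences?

3

Mismatches (1-based): position 1: T→L; position 5: Y→D; position 6: A→K.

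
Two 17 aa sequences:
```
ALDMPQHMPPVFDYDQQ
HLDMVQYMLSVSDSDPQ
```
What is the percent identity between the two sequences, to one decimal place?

52.9%

8 positions differ (1, 5, 7, 9, 10, 12, 14, 16), so 9 of 17 match: 9/17 = 52.94%.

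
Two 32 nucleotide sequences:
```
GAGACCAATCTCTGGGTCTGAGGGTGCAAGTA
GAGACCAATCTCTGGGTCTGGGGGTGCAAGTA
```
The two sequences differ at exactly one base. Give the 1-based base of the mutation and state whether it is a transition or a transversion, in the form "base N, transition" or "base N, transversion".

base 21, transition

Base 21 changes A→G. A is a purine and G is a purine, so this is a transition.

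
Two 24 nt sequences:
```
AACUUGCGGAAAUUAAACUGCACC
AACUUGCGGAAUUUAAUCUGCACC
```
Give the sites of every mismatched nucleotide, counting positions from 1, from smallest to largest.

12, 17

Differences at site 12 (A→U), site 17 (A→U).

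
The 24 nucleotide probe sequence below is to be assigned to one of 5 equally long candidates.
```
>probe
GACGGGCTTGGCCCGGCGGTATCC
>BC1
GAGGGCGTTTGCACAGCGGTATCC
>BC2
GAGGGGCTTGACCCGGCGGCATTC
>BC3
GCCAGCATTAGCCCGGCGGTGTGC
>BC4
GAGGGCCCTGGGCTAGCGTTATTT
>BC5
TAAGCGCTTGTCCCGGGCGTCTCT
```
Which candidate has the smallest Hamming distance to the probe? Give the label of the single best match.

BC2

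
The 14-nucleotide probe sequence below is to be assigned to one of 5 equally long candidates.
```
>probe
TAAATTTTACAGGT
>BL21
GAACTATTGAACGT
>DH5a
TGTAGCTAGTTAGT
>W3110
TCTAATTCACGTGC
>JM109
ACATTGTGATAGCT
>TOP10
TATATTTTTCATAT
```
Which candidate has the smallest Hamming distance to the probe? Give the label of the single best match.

TOP10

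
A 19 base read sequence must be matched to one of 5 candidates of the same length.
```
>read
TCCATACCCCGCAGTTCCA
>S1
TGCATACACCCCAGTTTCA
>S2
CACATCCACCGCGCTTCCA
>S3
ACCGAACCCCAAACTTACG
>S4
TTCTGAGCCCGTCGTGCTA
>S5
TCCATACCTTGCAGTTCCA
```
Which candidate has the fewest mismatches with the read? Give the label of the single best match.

S5

Hamming distances to read — S1: 4; S2: 6; S3: 8; S4: 8; S5: 2.
Smallest is S5 with 2 mismatches.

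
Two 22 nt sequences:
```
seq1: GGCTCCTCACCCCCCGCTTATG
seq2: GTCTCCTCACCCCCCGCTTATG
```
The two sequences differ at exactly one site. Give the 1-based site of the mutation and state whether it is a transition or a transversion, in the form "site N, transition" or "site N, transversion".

site 2, transversion

Site 2 changes G→T. G is a purine and T is a pyrimidine, so this is a transversion.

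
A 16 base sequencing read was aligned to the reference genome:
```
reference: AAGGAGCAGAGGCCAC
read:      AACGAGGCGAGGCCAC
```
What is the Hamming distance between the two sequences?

3

Mismatches (1-based): base 3: G→C; base 7: C→G; base 8: A→C.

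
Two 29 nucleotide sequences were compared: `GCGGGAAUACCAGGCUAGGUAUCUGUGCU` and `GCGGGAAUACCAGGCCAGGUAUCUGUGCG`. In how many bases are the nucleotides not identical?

The sequences differ at bases 16, 29 (1-based) — 2 in total.

2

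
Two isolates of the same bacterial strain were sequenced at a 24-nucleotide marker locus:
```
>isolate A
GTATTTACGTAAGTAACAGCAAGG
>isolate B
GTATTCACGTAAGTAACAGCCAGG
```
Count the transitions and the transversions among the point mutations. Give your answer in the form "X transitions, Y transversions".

Transitions (purine↔purine or pyrimidine↔pyrimidine): 6 T→C.
Transversions (purine↔pyrimidine): 21 A→C.

1 transition, 1 transversion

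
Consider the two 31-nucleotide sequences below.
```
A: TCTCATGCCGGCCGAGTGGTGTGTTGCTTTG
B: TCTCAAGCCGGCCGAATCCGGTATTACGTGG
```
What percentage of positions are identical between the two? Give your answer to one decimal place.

71.0%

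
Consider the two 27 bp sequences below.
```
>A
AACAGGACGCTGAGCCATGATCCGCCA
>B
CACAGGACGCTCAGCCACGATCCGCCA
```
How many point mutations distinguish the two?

The sequences differ at bases 1, 12, 18 (1-based) — 3 in total.

3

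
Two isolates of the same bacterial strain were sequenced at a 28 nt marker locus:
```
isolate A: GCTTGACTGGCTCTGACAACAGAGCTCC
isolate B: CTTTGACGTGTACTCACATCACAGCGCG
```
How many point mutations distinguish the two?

11

Comparing position by position, 11 bases differ: 1 (G/C), 2 (C/T), 8 (T/G), 9 (G/T), 11 (C/T), 12 (T/A), 15 (G/C), 19 (A/T), 22 (G/C), 26 (T/G), 28 (C/G).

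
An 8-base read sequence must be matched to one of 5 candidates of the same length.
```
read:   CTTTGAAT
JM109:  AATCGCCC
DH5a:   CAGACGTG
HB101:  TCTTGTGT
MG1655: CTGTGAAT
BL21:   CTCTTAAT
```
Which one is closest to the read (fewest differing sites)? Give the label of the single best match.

JM109 differs at 6 sites; DH5a differs at 7 sites; HB101 differs at 4 sites; MG1655 differs at 1 site; BL21 differs at 2 sites. The closest is MG1655.

MG1655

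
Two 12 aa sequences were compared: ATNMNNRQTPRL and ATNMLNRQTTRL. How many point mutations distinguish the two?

2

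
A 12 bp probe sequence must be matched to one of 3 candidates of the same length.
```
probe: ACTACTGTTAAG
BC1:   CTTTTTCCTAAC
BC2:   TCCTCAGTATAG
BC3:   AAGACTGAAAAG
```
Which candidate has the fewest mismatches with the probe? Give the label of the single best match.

Hamming distances to probe — BC1: 7; BC2: 6; BC3: 4.
Smallest is BC3 with 4 mismatches.

BC3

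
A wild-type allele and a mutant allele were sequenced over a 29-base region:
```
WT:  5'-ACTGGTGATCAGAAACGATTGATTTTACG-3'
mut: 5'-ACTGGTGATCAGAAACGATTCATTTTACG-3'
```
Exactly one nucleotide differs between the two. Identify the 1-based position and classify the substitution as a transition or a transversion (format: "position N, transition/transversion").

position 21, transversion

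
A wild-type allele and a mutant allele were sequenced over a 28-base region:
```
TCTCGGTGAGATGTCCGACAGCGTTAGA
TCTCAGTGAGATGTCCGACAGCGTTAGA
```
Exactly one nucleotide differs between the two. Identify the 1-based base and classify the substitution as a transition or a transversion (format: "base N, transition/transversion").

The sequences differ only at base 5: G→A (purine→purine), a transition.

base 5, transition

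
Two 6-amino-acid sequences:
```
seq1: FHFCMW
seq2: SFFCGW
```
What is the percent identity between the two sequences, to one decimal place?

50.0%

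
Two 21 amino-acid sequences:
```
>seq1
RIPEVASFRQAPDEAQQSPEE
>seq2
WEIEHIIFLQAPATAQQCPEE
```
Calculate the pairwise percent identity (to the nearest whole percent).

52%

Mismatches at positions 1, 2, 3, 5, 6, 7, 9, 13, 14, 18 (1-based): 10 of 21.
Identical positions: 11/21 = 52.38% → 52%.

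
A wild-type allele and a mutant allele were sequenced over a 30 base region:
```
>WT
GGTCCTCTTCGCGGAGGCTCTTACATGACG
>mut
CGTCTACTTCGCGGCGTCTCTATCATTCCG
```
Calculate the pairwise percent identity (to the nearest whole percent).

70%

9 positions differ (1, 5, 6, 15, 17, 22, 23, 27, 28), so 21 of 30 match: 21/30 = 70%.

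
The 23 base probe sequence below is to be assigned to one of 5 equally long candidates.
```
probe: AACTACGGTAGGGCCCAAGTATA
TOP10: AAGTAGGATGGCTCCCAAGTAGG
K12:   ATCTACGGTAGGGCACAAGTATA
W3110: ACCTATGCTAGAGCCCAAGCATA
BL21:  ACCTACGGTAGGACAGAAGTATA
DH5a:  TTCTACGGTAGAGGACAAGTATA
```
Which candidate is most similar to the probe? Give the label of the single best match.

Hamming distances to probe — TOP10: 8; K12: 2; W3110: 5; BL21: 4; DH5a: 5.
Smallest is K12 with 2 mismatches.

K12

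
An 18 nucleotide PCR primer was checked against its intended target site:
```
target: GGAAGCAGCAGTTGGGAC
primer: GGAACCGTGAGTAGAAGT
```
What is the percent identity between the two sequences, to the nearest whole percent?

9 positions differ (5, 7, 8, 9, 13, 15, 16, 17, 18), so 9 of 18 match: 9/18 = 50%.

50%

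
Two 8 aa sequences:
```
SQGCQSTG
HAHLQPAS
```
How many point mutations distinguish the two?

Comparing position by position, 7 residues differ: 1 (S/H), 2 (Q/A), 3 (G/H), 4 (C/L), 6 (S/P), 7 (T/A), 8 (G/S).

7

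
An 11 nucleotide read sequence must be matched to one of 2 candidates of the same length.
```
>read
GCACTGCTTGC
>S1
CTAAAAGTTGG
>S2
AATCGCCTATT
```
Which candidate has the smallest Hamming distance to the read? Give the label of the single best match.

S1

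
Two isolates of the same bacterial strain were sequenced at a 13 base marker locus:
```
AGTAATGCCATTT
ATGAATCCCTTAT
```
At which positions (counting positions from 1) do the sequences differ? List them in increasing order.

Scanning 1-based: 2: G/T; 3: T/G; 7: G/C; 10: A/T; 12: T/A.

2, 3, 7, 10, 12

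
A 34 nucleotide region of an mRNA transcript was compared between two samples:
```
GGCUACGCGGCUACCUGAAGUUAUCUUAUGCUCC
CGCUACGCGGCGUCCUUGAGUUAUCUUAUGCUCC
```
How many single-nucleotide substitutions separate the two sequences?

The sequences differ at sites 1, 12, 13, 17, 18 (1-based) — 5 in total.

5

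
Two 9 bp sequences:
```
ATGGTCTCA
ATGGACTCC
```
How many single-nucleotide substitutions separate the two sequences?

2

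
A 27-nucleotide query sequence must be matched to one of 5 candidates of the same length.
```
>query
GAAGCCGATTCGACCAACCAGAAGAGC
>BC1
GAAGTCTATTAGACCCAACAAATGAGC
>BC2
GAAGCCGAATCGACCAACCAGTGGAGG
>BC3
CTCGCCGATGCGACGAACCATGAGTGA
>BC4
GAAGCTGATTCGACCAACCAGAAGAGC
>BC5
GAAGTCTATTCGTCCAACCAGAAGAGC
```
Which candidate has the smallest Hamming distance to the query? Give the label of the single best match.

BC1 differs at 7 sites; BC2 differs at 4 sites; BC3 differs at 9 sites; BC4 differs at 1 site; BC5 differs at 3 sites. The closest is BC4.

BC4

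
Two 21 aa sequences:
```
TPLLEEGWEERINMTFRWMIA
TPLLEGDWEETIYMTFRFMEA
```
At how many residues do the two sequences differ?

6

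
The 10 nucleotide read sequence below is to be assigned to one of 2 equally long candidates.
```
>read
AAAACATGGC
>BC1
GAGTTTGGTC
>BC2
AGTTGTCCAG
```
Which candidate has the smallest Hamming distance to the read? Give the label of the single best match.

BC1

BC1 differs at 7 sites; BC2 differs at 9 sites. The closest is BC1.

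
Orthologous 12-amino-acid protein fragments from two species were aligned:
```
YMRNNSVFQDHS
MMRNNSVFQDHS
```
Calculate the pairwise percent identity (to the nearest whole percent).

Mismatch at position 1 (1-based): 1 of 12.
Identical positions: 11/12 = 91.67% → 92%.

92%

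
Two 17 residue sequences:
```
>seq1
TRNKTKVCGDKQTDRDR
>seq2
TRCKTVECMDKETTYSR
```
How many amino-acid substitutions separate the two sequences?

8

Comparing position by position, 8 positions differ: 3 (N/C), 6 (K/V), 7 (V/E), 9 (G/M), 12 (Q/E), 14 (D/T), 15 (R/Y), 16 (D/S).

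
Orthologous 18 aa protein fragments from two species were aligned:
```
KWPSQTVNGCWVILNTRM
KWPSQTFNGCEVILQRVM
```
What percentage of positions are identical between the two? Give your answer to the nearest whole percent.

5 positions differ (7, 11, 15, 16, 17), so 13 of 18 match: 13/18 = 72.22%.

72%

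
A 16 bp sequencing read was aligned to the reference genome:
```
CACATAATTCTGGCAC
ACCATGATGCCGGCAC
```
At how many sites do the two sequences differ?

5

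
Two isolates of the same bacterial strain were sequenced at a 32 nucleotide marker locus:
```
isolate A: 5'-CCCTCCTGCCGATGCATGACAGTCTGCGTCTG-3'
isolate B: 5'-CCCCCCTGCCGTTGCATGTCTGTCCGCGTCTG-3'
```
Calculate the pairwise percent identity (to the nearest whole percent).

84%

5 positions differ (4, 12, 19, 21, 25), so 27 of 32 match: 27/32 = 84.38%.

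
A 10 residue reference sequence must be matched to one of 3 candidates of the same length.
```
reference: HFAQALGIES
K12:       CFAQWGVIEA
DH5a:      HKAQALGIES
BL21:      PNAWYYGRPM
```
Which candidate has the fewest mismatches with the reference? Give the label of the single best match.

K12 differs at 5 residues; DH5a differs at 1 residue; BL21 differs at 8 residues. The closest is DH5a.

DH5a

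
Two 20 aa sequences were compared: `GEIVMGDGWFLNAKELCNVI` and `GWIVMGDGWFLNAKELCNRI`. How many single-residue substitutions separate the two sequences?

The sequences differ at residues 2, 19 (1-based) — 2 in total.

2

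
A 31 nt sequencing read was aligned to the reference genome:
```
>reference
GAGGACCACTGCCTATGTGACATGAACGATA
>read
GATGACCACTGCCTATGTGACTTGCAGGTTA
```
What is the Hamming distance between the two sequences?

The sequences differ at positions 3, 22, 25, 27, 29 (1-based) — 5 in total.

5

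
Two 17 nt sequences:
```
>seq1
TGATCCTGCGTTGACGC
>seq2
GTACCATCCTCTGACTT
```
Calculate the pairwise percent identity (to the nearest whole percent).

47%

Mismatches at positions 1, 2, 4, 6, 8, 10, 11, 16, 17 (1-based): 9 of 17.
Identical positions: 8/17 = 47.06% → 47%.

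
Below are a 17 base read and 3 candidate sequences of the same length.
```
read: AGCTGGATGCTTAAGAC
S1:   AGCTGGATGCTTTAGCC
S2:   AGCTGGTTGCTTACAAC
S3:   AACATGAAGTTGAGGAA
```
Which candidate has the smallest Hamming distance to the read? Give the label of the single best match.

S1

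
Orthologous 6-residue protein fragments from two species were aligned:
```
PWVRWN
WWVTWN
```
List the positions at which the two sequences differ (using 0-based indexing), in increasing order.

0, 3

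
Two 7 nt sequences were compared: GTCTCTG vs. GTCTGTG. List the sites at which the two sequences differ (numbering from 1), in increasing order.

5

Scanning 1-based: 5: C/G.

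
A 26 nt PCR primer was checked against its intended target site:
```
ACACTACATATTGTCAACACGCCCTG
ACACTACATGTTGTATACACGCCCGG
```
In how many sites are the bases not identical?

4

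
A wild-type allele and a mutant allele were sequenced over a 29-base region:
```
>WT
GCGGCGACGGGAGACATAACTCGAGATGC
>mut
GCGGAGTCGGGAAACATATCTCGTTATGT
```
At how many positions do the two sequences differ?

7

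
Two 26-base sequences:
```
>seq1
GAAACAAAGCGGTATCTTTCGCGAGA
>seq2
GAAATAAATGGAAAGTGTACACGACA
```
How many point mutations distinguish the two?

11

Comparing position by position, 11 sites differ: 5 (C/T), 9 (G/T), 10 (C/G), 12 (G/A), 13 (T/A), 15 (T/G), 16 (C/T), 17 (T/G), 19 (T/A), 21 (G/A), 25 (G/C).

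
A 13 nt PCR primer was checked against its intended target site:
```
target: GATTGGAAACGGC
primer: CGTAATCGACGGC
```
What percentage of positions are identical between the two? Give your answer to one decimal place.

46.2%

Mismatches at positions 1, 2, 4, 5, 6, 7, 8 (1-based): 7 of 13.
Identical positions: 6/13 = 46.15% → 46.2%.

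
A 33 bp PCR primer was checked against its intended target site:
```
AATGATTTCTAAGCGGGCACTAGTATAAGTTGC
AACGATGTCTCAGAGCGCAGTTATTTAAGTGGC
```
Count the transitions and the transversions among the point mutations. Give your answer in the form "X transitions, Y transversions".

2 transitions, 8 transversions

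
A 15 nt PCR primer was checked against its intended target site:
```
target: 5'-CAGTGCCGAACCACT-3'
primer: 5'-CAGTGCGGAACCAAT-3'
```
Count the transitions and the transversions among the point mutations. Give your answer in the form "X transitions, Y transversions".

Mismatches (1-based):
position 7: C→G (pyrimidine→purine, transversion)
position 14: C→A (pyrimidine→purine, transversion)

0 transitions, 2 transversions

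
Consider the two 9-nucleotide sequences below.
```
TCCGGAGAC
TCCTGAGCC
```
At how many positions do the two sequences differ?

The sequences differ at positions 4, 8 (1-based) — 2 in total.

2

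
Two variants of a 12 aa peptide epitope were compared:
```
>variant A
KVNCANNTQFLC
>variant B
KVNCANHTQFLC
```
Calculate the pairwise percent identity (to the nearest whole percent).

92%

1 position differs (7), so 11 of 12 match: 11/12 = 91.67%.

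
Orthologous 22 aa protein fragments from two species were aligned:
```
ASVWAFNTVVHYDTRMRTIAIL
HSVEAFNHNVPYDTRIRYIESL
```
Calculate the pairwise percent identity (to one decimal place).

59.1%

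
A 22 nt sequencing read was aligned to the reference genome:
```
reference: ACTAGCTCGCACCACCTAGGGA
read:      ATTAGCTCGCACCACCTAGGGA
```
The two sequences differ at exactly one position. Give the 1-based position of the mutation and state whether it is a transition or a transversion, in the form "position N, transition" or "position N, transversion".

position 2, transition

The sequences differ only at position 2: C→T (pyrimidine→pyrimidine), a transition.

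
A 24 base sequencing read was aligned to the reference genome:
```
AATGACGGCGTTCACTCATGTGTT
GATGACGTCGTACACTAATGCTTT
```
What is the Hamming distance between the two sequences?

Mismatches (1-based): base 1: A→G; base 8: G→T; base 12: T→A; base 17: C→A; base 21: T→C; base 22: G→T.

6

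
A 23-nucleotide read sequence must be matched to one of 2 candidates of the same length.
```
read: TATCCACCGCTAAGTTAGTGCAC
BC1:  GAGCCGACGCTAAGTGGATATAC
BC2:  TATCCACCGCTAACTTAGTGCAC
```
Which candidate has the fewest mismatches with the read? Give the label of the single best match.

Hamming distances to read — BC1: 9; BC2: 1.
Smallest is BC2 with 1 mismatch.

BC2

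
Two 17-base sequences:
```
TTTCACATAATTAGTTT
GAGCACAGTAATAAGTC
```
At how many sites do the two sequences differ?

Comparing position by position, 9 sites differ: 1 (T/G), 2 (T/A), 3 (T/G), 8 (T/G), 9 (A/T), 11 (T/A), 14 (G/A), 15 (T/G), 17 (T/C).

9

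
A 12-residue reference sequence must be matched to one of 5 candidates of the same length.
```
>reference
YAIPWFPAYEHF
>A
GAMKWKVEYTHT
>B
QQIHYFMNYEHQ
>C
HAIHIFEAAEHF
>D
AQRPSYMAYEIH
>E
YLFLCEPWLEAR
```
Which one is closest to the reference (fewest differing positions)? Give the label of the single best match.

Hamming distances to reference — A: 8; B: 7; C: 5; D: 8; E: 9.
Smallest is C with 5 mismatches.

C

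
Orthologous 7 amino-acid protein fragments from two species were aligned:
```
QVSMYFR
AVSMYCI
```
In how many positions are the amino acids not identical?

3

The sequences differ at positions 1, 6, 7 (1-based) — 3 in total.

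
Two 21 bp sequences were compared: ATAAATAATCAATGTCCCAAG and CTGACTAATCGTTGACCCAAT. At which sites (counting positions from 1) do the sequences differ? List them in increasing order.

Scanning 1-based: 1: A/C; 3: A/G; 5: A/C; 11: A/G; 12: A/T; 15: T/A; 21: G/T.

1, 3, 5, 11, 12, 15, 21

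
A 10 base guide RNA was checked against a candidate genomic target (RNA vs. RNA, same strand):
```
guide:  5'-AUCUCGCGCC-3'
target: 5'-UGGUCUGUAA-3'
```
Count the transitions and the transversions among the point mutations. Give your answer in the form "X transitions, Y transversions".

Transitions (purine↔purine or pyrimidine↔pyrimidine): none.
Transversions (purine↔pyrimidine): 1 A→U, 2 U→G, 3 C→G, 6 G→U, 7 C→G, 8 G→U, 9 C→A, 10 C→A.

0 transitions, 8 transversions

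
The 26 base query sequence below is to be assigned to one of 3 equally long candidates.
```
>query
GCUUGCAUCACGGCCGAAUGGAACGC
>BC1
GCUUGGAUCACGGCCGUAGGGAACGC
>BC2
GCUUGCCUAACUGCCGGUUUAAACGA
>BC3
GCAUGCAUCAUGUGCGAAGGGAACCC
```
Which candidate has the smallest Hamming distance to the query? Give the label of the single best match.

BC1 differs at 3 bases; BC2 differs at 8 bases; BC3 differs at 6 bases. The closest is BC1.

BC1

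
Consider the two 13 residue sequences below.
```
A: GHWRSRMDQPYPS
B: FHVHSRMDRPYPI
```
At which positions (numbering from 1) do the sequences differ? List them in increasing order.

1, 3, 4, 9, 13

Scanning 1-based: 1: G/F; 3: W/V; 4: R/H; 9: Q/R; 13: S/I.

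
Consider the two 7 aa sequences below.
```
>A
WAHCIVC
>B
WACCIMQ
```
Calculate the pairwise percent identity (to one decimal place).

3 positions differ (3, 6, 7), so 4 of 7 match: 4/7 = 57.14%.

57.1%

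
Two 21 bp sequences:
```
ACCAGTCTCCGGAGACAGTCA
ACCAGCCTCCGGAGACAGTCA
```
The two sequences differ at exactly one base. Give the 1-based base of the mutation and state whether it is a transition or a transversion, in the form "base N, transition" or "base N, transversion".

base 6, transition

The sequences differ only at base 6: T→C (pyrimidine→pyrimidine), a transition.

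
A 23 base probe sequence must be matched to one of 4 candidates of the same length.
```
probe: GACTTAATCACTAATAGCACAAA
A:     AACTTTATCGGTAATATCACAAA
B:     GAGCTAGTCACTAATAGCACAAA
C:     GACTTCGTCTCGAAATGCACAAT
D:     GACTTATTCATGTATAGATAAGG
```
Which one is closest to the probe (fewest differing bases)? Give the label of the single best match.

A differs at 5 bases; B differs at 3 bases; C differs at 7 bases; D differs at 9 bases. The closest is B.

B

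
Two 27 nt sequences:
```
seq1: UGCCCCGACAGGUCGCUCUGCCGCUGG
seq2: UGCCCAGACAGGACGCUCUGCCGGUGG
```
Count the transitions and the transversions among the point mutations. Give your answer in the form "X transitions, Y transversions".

Mismatches (1-based):
site 6: C→A (pyrimidine→purine, transversion)
site 13: U→A (pyrimidine→purine, transversion)
site 24: C→G (pyrimidine→purine, transversion)

0 transitions, 3 transversions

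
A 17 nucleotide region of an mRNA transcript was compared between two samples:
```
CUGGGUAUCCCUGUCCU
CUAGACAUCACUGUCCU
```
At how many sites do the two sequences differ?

The sequences differ at sites 3, 5, 6, 10 (1-based) — 4 in total.

4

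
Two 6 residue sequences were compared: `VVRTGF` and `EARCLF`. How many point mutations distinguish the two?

4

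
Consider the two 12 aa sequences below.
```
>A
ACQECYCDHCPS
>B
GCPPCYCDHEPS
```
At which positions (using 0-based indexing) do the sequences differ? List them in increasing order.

0, 2, 3, 9

Differences at position 0 (A→G), position 2 (Q→P), position 3 (E→P), position 9 (C→E).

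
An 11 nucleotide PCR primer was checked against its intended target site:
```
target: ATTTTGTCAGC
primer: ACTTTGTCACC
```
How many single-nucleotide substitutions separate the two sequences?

2

Mismatches (1-based): base 2: T→C; base 10: G→C.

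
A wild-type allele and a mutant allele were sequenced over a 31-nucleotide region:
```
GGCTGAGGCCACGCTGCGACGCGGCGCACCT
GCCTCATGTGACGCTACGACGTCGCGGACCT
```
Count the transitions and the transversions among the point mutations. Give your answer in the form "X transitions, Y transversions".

3 transitions, 6 transversions

Mismatches (1-based):
site 2: G→C (purine→pyrimidine, transversion)
site 5: G→C (purine→pyrimidine, transversion)
site 7: G→T (purine→pyrimidine, transversion)
site 9: C→T (pyrimidine→pyrimidine, transition)
site 10: C→G (pyrimidine→purine, transversion)
site 16: G→A (purine→purine, transition)
site 22: C→T (pyrimidine→pyrimidine, transition)
site 23: G→C (purine→pyrimidine, transversion)
site 27: C→G (pyrimidine→purine, transversion)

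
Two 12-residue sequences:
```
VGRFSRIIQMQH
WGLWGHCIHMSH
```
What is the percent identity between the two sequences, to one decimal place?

8 positions differ (1, 3, 4, 5, 6, 7, 9, 11), so 4 of 12 match: 4/12 = 33.33%.

33.3%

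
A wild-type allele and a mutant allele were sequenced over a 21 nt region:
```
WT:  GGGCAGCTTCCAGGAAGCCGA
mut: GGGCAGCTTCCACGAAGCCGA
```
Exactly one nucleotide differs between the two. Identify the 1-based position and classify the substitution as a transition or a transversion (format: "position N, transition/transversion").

position 13, transversion

Position 13 changes G→C. G is a purine and C is a pyrimidine, so this is a transversion.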